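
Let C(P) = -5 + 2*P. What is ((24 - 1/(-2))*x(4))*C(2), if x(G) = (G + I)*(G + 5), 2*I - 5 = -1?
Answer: -1323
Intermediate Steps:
I = 2 (I = 5/2 + (½)*(-1) = 5/2 - ½ = 2)
x(G) = (2 + G)*(5 + G) (x(G) = (G + 2)*(G + 5) = (2 + G)*(5 + G))
((24 - 1/(-2))*x(4))*C(2) = ((24 - 1/(-2))*(10 + 4² + 7*4))*(-5 + 2*2) = ((24 - 1*(-½))*(10 + 16 + 28))*(-5 + 4) = ((24 + ½)*54)*(-1) = ((49/2)*54)*(-1) = 1323*(-1) = -1323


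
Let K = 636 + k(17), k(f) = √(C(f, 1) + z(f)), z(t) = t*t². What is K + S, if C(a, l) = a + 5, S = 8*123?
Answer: 1620 + √4935 ≈ 1690.3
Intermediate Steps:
z(t) = t³
S = 984
C(a, l) = 5 + a
k(f) = √(5 + f + f³) (k(f) = √((5 + f) + f³) = √(5 + f + f³))
K = 636 + √4935 (K = 636 + √(5 + 17 + 17³) = 636 + √(5 + 17 + 4913) = 636 + √4935 ≈ 706.25)
K + S = (636 + √4935) + 984 = 1620 + √4935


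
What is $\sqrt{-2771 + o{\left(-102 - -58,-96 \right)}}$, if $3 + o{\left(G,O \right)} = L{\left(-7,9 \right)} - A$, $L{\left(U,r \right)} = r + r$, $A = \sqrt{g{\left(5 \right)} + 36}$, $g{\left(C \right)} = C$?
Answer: $\sqrt{-2756 - \sqrt{41}} \approx 52.559 i$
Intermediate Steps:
$A = \sqrt{41}$ ($A = \sqrt{5 + 36} = \sqrt{41} \approx 6.4031$)
$L{\left(U,r \right)} = 2 r$
$o{\left(G,O \right)} = 15 - \sqrt{41}$ ($o{\left(G,O \right)} = -3 + \left(2 \cdot 9 - \sqrt{41}\right) = -3 + \left(18 - \sqrt{41}\right) = 15 - \sqrt{41}$)
$\sqrt{-2771 + o{\left(-102 - -58,-96 \right)}} = \sqrt{-2771 + \left(15 - \sqrt{41}\right)} = \sqrt{-2756 - \sqrt{41}}$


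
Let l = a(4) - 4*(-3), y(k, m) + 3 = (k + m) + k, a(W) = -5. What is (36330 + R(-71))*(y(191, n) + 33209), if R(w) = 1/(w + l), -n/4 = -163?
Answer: 1243938665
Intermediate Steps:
n = 652 (n = -4*(-163) = 652)
y(k, m) = -3 + m + 2*k (y(k, m) = -3 + ((k + m) + k) = -3 + (m + 2*k) = -3 + m + 2*k)
l = 7 (l = -5 - 4*(-3) = -5 + 12 = 7)
R(w) = 1/(7 + w) (R(w) = 1/(w + 7) = 1/(7 + w))
(36330 + R(-71))*(y(191, n) + 33209) = (36330 + 1/(7 - 71))*((-3 + 652 + 2*191) + 33209) = (36330 + 1/(-64))*((-3 + 652 + 382) + 33209) = (36330 - 1/64)*(1031 + 33209) = (2325119/64)*34240 = 1243938665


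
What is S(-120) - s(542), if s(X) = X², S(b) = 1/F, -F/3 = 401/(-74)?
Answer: -353398018/1203 ≈ -2.9376e+5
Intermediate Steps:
F = 1203/74 (F = -1203/(-74) = -1203*(-1)/74 = -3*(-401/74) = 1203/74 ≈ 16.257)
S(b) = 74/1203 (S(b) = 1/(1203/74) = 74/1203)
S(-120) - s(542) = 74/1203 - 1*542² = 74/1203 - 1*293764 = 74/1203 - 293764 = -353398018/1203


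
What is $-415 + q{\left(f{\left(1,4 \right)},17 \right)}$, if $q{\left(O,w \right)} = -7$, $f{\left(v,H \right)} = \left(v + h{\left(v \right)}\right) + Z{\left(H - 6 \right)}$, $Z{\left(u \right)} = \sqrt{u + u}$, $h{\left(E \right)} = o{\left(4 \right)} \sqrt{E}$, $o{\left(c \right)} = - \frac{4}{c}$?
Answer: $-422$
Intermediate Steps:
$h{\left(E \right)} = - \sqrt{E}$ ($h{\left(E \right)} = - \frac{4}{4} \sqrt{E} = \left(-4\right) \frac{1}{4} \sqrt{E} = - \sqrt{E}$)
$Z{\left(u \right)} = \sqrt{2} \sqrt{u}$ ($Z{\left(u \right)} = \sqrt{2 u} = \sqrt{2} \sqrt{u}$)
$f{\left(v,H \right)} = v - \sqrt{v} + \sqrt{2} \sqrt{-6 + H}$ ($f{\left(v,H \right)} = \left(v - \sqrt{v}\right) + \sqrt{2} \sqrt{H - 6} = \left(v - \sqrt{v}\right) + \sqrt{2} \sqrt{-6 + H} = v - \sqrt{v} + \sqrt{2} \sqrt{-6 + H}$)
$-415 + q{\left(f{\left(1,4 \right)},17 \right)} = -415 - 7 = -422$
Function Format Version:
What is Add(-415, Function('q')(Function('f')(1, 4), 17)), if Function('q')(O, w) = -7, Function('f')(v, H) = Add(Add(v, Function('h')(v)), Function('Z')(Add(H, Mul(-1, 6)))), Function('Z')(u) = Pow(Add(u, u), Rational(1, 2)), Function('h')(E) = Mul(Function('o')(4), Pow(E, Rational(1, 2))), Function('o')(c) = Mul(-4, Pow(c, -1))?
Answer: -422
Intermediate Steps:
Function('h')(E) = Mul(-1, Pow(E, Rational(1, 2))) (Function('h')(E) = Mul(Mul(-4, Pow(4, -1)), Pow(E, Rational(1, 2))) = Mul(Mul(-4, Rational(1, 4)), Pow(E, Rational(1, 2))) = Mul(-1, Pow(E, Rational(1, 2))))
Function('Z')(u) = Mul(Pow(2, Rational(1, 2)), Pow(u, Rational(1, 2))) (Function('Z')(u) = Pow(Mul(2, u), Rational(1, 2)) = Mul(Pow(2, Rational(1, 2)), Pow(u, Rational(1, 2))))
Function('f')(v, H) = Add(v, Mul(-1, Pow(v, Rational(1, 2))), Mul(Pow(2, Rational(1, 2)), Pow(Add(-6, H), Rational(1, 2)))) (Function('f')(v, H) = Add(Add(v, Mul(-1, Pow(v, Rational(1, 2)))), Mul(Pow(2, Rational(1, 2)), Pow(Add(H, Mul(-1, 6)), Rational(1, 2)))) = Add(Add(v, Mul(-1, Pow(v, Rational(1, 2)))), Mul(Pow(2, Rational(1, 2)), Pow(Add(H, -6), Rational(1, 2)))) = Add(Add(v, Mul(-1, Pow(v, Rational(1, 2)))), Mul(Pow(2, Rational(1, 2)), Pow(Add(-6, H), Rational(1, 2)))) = Add(v, Mul(-1, Pow(v, Rational(1, 2))), Mul(Pow(2, Rational(1, 2)), Pow(Add(-6, H), Rational(1, 2)))))
Add(-415, Function('q')(Function('f')(1, 4), 17)) = Add(-415, -7) = -422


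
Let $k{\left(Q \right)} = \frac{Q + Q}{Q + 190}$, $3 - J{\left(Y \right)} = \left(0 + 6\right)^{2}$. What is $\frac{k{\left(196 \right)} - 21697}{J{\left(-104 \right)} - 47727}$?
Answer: $\frac{279155}{614512} \approx 0.45427$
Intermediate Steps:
$J{\left(Y \right)} = -33$ ($J{\left(Y \right)} = 3 - \left(0 + 6\right)^{2} = 3 - 6^{2} = 3 - 36 = -33$)
$k{\left(Q \right)} = \frac{2 Q}{190 + Q}$
$\frac{k{\left(196 \right)} - 21697}{J{\left(-104 \right)} - 47727} = \frac{2 \cdot 196 \frac{1}{190 + 196} - 21697}{-33 - 47727} = \frac{2 \cdot 196 \cdot \frac{1}{386} - 21697}{-47760} = \left(2 \cdot 196 \cdot \frac{1}{386} - 21697\right) \left(- \frac{1}{47760}\right) = \left(\frac{196}{193} - 21697\right) \left(- \frac{1}{47760}\right) = \left(- \frac{4187325}{193}\right) \left(- \frac{1}{47760}\right) = \frac{279155}{614512}$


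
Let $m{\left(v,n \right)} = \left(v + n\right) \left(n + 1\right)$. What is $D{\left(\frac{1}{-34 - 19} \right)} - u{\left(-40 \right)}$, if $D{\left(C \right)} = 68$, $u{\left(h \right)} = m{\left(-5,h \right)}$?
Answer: $-1687$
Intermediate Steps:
$m{\left(v,n \right)} = \left(1 + n\right) \left(n + v\right)$ ($m{\left(v,n \right)} = \left(n + v\right) \left(1 + n\right) = \left(1 + n\right) \left(n + v\right)$)
$u{\left(h \right)} = -5 + h^{2} - 4 h$ ($u{\left(h \right)} = h - 5 + h^{2} + h \left(-5\right) = h - 5 + h^{2} - 5 h = -5 + h^{2} - 4 h$)
$D{\left(\frac{1}{-34 - 19} \right)} - u{\left(-40 \right)} = 68 - \left(-5 + \left(-40\right)^{2} - -160\right) = 68 - \left(-5 + 1600 + 160\right) = 68 - 1755 = -1687$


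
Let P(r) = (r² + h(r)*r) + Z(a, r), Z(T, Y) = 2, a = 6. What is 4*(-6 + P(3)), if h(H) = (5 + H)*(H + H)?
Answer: 596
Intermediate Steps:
h(H) = 2*H*(5 + H) (h(H) = (5 + H)*(2*H) = 2*H*(5 + H))
P(r) = 2 + r² + 2*r²*(5 + r) (P(r) = (r² + (2*r*(5 + r))*r) + 2 = (r² + 2*r²*(5 + r)) + 2 = 2 + r² + 2*r²*(5 + r))
4*(-6 + P(3)) = 4*(-6 + (2 + 2*3³ + 11*3²)) = 4*(-6 + (2 + 2*27 + 11*9)) = 4*(-6 + (2 + 54 + 99)) = 4*(-6 + 155) = 4*149 = 596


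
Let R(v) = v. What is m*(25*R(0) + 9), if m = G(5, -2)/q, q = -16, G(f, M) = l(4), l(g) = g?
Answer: -9/4 ≈ -2.2500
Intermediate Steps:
G(f, M) = 4
m = -¼ (m = 4/(-16) = 4*(-1/16) = -¼ ≈ -0.25000)
m*(25*R(0) + 9) = -(25*0 + 9)/4 = -(0 + 9)/4 = -¼*9 = -9/4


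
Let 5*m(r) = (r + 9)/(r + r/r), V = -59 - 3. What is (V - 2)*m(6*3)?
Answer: -1728/95 ≈ -18.189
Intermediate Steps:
V = -62
m(r) = (9 + r)/(5*(1 + r)) (m(r) = ((r + 9)/(r + r/r))/5 = ((9 + r)/(r + 1))/5 = ((9 + r)/(1 + r))/5 = (9 + r)/(5*(1 + r)))
(V - 2)*m(6*3) = (-62 - 2)*((9 + 6*3)/(5*(1 + 6*3))) = -64*(9 + 18)/(5*(1 + 18)) = -64*27/(5*19) = -64*27/95 = -1728/95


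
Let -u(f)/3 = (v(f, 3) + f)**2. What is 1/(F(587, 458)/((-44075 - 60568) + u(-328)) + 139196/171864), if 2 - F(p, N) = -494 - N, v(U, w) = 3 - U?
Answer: 249847290/200078987 ≈ 1.2487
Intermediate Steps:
u(f) = -27 (u(f) = -3*((3 - f) + f)**2 = -3*3**2 = -3*9 = -27)
F(p, N) = 496 + N (F(p, N) = 2 - (-494 - N) = 2 + (494 + N) = 496 + N)
1/(F(587, 458)/((-44075 - 60568) + u(-328)) + 139196/171864) = 1/((496 + 458)/((-44075 - 60568) - 27) + 139196/171864) = 1/(954/(-104643 - 27) + 139196*(1/171864)) = 1/(954/(-104670) + 34799/42966) = 1/(954*(-1/104670) + 34799/42966) = 1/(-53/5815 + 34799/42966) = 1/(200078987/249847290) = 249847290/200078987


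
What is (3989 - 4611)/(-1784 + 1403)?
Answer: 622/381 ≈ 1.6325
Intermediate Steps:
(3989 - 4611)/(-1784 + 1403) = -622/(-381) = -622*(-1/381) = 622/381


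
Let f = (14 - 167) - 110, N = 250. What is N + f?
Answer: -13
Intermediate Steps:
f = -263 (f = -153 - 110 = -263)
N + f = 250 - 263 = -13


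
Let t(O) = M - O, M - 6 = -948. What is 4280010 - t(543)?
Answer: 4281495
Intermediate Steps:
M = -942 (M = 6 - 948 = -942)
t(O) = -942 - O
4280010 - t(543) = 4280010 - (-942 - 1*543) = 4280010 - (-942 - 543) = 4280010 - 1*(-1485) = 4280010 + 1485 = 4281495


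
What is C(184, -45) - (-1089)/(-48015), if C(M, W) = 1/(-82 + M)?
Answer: -637/49470 ≈ -0.012876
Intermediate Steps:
C(184, -45) - (-1089)/(-48015) = 1/(-82 + 184) - (-1089)/(-48015) = 1/102 - (-1089)*(-1)/48015 = 1/102 - 1*11/485 = 1/102 - 11/485 = -637/49470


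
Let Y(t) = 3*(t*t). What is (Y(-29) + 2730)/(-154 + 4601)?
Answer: 5253/4447 ≈ 1.1812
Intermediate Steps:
Y(t) = 3*t**2
(Y(-29) + 2730)/(-154 + 4601) = (3*(-29)**2 + 2730)/(-154 + 4601) = (3*841 + 2730)/4447 = (2523 + 2730)*(1/4447) = 5253*(1/4447) = 5253/4447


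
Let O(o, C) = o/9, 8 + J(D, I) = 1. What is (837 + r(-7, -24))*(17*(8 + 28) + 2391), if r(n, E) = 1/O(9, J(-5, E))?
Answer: 2516514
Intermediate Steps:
J(D, I) = -7 (J(D, I) = -8 + 1 = -7)
O(o, C) = o/9 (O(o, C) = o*(⅑) = o/9)
r(n, E) = 1 (r(n, E) = 1/((⅑)*9) = 1/1 = 1)
(837 + r(-7, -24))*(17*(8 + 28) + 2391) = (837 + 1)*(17*(8 + 28) + 2391) = 838*(17*36 + 2391) = 838*(612 + 2391) = 838*3003 = 2516514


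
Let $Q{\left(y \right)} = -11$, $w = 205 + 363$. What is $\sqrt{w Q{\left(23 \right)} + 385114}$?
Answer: $\sqrt{378866} \approx 615.52$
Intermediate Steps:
$w = 568$
$\sqrt{w Q{\left(23 \right)} + 385114} = \sqrt{568 \left(-11\right) + 385114} = \sqrt{-6248 + 385114} = \sqrt{378866}$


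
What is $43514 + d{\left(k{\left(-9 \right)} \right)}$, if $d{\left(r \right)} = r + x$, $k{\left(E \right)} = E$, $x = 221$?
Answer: $43726$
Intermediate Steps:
$d{\left(r \right)} = 221 + r$ ($d{\left(r \right)} = r + 221 = 221 + r$)
$43514 + d{\left(k{\left(-9 \right)} \right)} = 43514 + \left(221 - 9\right) = 43514 + 212 = 43726$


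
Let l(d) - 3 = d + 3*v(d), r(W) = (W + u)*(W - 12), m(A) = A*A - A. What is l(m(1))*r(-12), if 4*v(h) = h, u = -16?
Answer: 2016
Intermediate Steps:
v(h) = h/4
m(A) = A² - A
r(W) = (-16 + W)*(-12 + W) (r(W) = (W - 16)*(W - 12) = (-16 + W)*(-12 + W))
l(d) = 3 + 7*d/4 (l(d) = 3 + (d + 3*(d/4)) = 3 + (d + 3*d/4) = 3 + 7*d/4)
l(m(1))*r(-12) = (3 + 7*(1*(-1 + 1))/4)*(192 + (-12)² - 28*(-12)) = (3 + 7*(1*0)/4)*(192 + 144 + 336) = (3 + (7/4)*0)*672 = (3 + 0)*672 = 3*672 = 2016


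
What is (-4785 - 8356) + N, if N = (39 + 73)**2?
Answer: -597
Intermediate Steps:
N = 12544 (N = 112**2 = 12544)
(-4785 - 8356) + N = (-4785 - 8356) + 12544 = -13141 + 12544 = -597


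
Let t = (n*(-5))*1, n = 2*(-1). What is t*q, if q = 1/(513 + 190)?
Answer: 10/703 ≈ 0.014225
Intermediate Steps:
n = -2
t = 10 (t = -2*(-5)*1 = 10*1 = 10)
q = 1/703 ≈ 0.0014225
t*q = 10*(1/703) = 10/703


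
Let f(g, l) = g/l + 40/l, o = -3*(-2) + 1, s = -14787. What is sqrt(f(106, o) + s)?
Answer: I*sqrt(723541)/7 ≈ 121.52*I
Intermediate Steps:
o = 7 (o = 6 + 1 = 7)
f(g, l) = 40/l + g/l
sqrt(f(106, o) + s) = sqrt((40 + 106)/7 - 14787) = sqrt((1/7)*146 - 14787) = sqrt(146/7 - 14787) = sqrt(-103363/7) = I*sqrt(723541)/7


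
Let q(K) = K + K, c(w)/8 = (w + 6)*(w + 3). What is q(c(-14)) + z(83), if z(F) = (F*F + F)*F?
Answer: 580084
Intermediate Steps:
c(w) = 8*(3 + w)*(6 + w) (c(w) = 8*((w + 6)*(w + 3)) = 8*((6 + w)*(3 + w)) = 8*((3 + w)*(6 + w)) = 8*(3 + w)*(6 + w))
q(K) = 2*K
z(F) = F*(F + F²) (z(F) = (F² + F)*F = (F + F²)*F = F*(F + F²))
q(c(-14)) + z(83) = 2*(144 + 8*(-14)² + 72*(-14)) + 83²*(1 + 83) = 2*(144 + 8*196 - 1008) + 6889*84 = 2*(144 + 1568 - 1008) + 578676 = 2*704 + 578676 = 1408 + 578676 = 580084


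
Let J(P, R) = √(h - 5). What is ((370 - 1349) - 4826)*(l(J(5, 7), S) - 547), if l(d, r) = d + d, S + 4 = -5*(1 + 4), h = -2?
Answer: 3175335 - 11610*I*√7 ≈ 3.1753e+6 - 30717.0*I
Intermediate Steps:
J(P, R) = I*√7 (J(P, R) = √(-2 - 5) = √(-7) = I*√7)
S = -29 (S = -4 - 5*(1 + 4) = -4 - 5*5 = -4 - 25 = -29)
l(d, r) = 2*d
((370 - 1349) - 4826)*(l(J(5, 7), S) - 547) = ((370 - 1349) - 4826)*(2*(I*√7) - 547) = (-979 - 4826)*(2*I*√7 - 547) = -5805*(-547 + 2*I*√7) = 3175335 - 11610*I*√7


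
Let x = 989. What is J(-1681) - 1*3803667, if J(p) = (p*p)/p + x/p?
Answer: -6396790977/1681 ≈ -3.8053e+6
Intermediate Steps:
J(p) = p + 989/p (J(p) = (p*p)/p + 989/p = p**2/p + 989/p = p + 989/p)
J(-1681) - 1*3803667 = (-1681 + 989/(-1681)) - 1*3803667 = (-1681 + 989*(-1/1681)) - 3803667 = (-1681 - 989/1681) - 3803667 = -2826750/1681 - 3803667 = -6396790977/1681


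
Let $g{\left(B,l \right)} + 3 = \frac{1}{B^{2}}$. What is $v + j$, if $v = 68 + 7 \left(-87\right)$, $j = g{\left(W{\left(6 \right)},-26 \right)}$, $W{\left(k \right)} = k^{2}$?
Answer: $- \frac{705023}{1296} \approx -544.0$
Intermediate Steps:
$g{\left(B,l \right)} = -3 + \frac{1}{B^{2}}$
$j = - \frac{3887}{1296}$ ($j = -3 + \frac{1}{1296} = - \frac{3887}{1296} \approx -2.9992$)
$v = -541$ ($v = 68 - 609 = -541$)
$v + j = -541 - \frac{3887}{1296} = - \frac{705023}{1296}$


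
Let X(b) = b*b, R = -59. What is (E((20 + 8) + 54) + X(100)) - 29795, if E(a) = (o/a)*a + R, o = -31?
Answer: -19885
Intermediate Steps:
E(a) = -90 (E(a) = (-31/a)*a - 59 = -31 - 59 = -90)
X(b) = b²
(E((20 + 8) + 54) + X(100)) - 29795 = (-90 + 100²) - 29795 = (-90 + 10000) - 29795 = 9910 - 29795 = -19885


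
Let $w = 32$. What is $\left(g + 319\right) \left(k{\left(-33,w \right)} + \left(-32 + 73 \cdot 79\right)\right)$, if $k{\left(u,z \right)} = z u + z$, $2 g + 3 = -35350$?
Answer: $- \frac{163542365}{2} \approx -8.1771 \cdot 10^{7}$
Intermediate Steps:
$g = - \frac{35353}{2}$ ($g = - \frac{3}{2} + \frac{1}{2} \left(-35350\right) = - \frac{3}{2} - 17675 = - \frac{35353}{2} \approx -17677.0$)
$k{\left(u,z \right)} = z + u z$ ($k{\left(u,z \right)} = u z + z = z + u z$)
$\left(g + 319\right) \left(k{\left(-33,w \right)} + \left(-32 + 73 \cdot 79\right)\right) = \left(- \frac{35353}{2} + 319\right) \left(32 \left(1 - 33\right) + \left(-32 + 73 \cdot 79\right)\right) = - \frac{34715 \left(32 \left(-32\right) + \left(-32 + 5767\right)\right)}{2} = - \frac{34715 \left(-1024 + 5735\right)}{2} = \left(- \frac{34715}{2}\right) 4711 = - \frac{163542365}{2}$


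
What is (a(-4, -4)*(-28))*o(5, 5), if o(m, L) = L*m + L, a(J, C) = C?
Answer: 3360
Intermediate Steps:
o(m, L) = L + L*m
(a(-4, -4)*(-28))*o(5, 5) = (-4*(-28))*(5*(1 + 5)) = 112*(5*6) = 112*30 = 3360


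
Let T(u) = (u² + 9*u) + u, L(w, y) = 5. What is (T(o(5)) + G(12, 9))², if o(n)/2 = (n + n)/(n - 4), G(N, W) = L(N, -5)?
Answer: 366025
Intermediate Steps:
G(N, W) = 5
o(n) = 4*n/(-4 + n) (o(n) = 2*((n + n)/(n - 4)) = 2*((2*n)/(-4 + n)) = 2*(2*n/(-4 + n)) = 4*n/(-4 + n))
T(u) = u² + 10*u
(T(o(5)) + G(12, 9))² = ((4*5/(-4 + 5))*(10 + 4*5/(-4 + 5)) + 5)² = ((4*5/1)*(10 + 4*5/1) + 5)² = ((4*5*1)*(10 + 4*5*1) + 5)² = (20*(10 + 20) + 5)² = (20*30 + 5)² = (600 + 5)² = 605² = 366025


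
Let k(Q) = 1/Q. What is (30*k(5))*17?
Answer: 102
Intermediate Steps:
(30*k(5))*17 = (30/5)*17 = (30*(1/5))*17 = 6*17 = 102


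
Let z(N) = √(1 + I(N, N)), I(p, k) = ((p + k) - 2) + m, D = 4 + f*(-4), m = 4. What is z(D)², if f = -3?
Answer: 35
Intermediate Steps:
D = 16 (D = 4 - 3*(-4) = 4 + 12 = 16)
I(p, k) = 2 + k + p (I(p, k) = ((p + k) - 2) + 4 = ((k + p) - 2) + 4 = (-2 + k + p) + 4 = 2 + k + p)
z(N) = √(3 + 2*N) (z(N) = √(1 + (2 + N + N)) = √(1 + (2 + 2*N)) = √(3 + 2*N))
z(D)² = (√(3 + 2*16))² = (√(3 + 32))² = (√35)² = 35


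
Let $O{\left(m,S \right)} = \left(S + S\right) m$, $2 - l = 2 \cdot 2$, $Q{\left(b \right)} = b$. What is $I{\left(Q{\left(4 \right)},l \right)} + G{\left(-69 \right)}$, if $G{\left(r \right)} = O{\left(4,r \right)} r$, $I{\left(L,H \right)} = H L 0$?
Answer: $38088$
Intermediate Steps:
$l = -2$ ($l = 2 - 2 \cdot 2 = 2 - 4 = -2$)
$I{\left(L,H \right)} = 0$
$O{\left(m,S \right)} = 2 S m$
$G{\left(r \right)} = 8 r^{2}$ ($G{\left(r \right)} = 2 r 4 r = 8 r r = 8 r^{2}$)
$I{\left(Q{\left(4 \right)},l \right)} + G{\left(-69 \right)} = 0 + 8 \left(-69\right)^{2} = 0 + 8 \cdot 4761 = 0 + 38088 = 38088$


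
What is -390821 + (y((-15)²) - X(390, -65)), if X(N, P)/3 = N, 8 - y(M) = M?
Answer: -392208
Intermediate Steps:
y(M) = 8 - M
X(N, P) = 3*N
-390821 + (y((-15)²) - X(390, -65)) = -390821 + ((8 - 1*(-15)²) - 3*390) = -390821 + ((8 - 1*225) - 1*1170) = -390821 + ((8 - 225) - 1170) = -390821 + (-217 - 1170) = -390821 - 1387 = -392208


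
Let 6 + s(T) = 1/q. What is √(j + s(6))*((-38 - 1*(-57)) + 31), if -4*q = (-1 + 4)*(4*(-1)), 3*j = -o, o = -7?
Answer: 50*I*√30/3 ≈ 91.287*I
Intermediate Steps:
j = 7/3 (j = (-1*(-7))/3 = (⅓)*7 = 7/3 ≈ 2.3333)
q = 3 (q = -(-1 + 4)*4*(-1)/4 = -3*(-4)/4 = -¼*(-12) = 3)
s(T) = -17/3 (s(T) = -6 + 1/3 = -6 + ⅓ = -17/3)
√(j + s(6))*((-38 - 1*(-57)) + 31) = √(7/3 - 17/3)*((-38 - 1*(-57)) + 31) = √(-10/3)*((-38 + 57) + 31) = (I*√30/3)*(19 + 31) = (I*√30/3)*50 = 50*I*√30/3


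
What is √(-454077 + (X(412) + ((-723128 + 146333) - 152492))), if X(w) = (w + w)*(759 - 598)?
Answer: 10*I*√10507 ≈ 1025.0*I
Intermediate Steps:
X(w) = 322*w (X(w) = (2*w)*161 = 322*w)
√(-454077 + (X(412) + ((-723128 + 146333) - 152492))) = √(-454077 + (322*412 + ((-723128 + 146333) - 152492))) = √(-454077 + (132664 + (-576795 - 152492))) = √(-454077 + (132664 - 729287)) = √(-454077 - 596623) = √(-1050700) = 10*I*√10507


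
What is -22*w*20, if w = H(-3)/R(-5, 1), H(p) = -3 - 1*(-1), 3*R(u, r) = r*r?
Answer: 2640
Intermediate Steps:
R(u, r) = r²/3 (R(u, r) = (r*r)/3 = r²/3)
H(p) = -2 (H(p) = -3 + 1 = -2)
w = -6 (w = -2/((⅓)*1²) = -2/((⅓)*1) = -2/⅓ = -2*3 = -6)
-22*w*20 = -22*(-6)*20 = 132*20 = 2640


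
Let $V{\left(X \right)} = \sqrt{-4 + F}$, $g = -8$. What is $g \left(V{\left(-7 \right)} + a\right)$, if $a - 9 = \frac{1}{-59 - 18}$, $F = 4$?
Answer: $- \frac{5536}{77} \approx -71.896$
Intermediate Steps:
$V{\left(X \right)} = 0$ ($V{\left(X \right)} = \sqrt{-4 + 4} = \sqrt{0} = 0$)
$a = \frac{692}{77}$ ($a = 9 + \frac{1}{-59 - 18} = 9 + \frac{1}{-77} = 9 - \frac{1}{77} = \frac{692}{77} \approx 8.987$)
$g \left(V{\left(-7 \right)} + a\right) = - 8 \left(0 + \frac{692}{77}\right) = \left(-8\right) \frac{692}{77} = - \frac{5536}{77}$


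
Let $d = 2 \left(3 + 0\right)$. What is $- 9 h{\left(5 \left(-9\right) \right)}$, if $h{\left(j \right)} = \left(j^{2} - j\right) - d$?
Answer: $-18576$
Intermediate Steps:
$d = 6$ ($d = 2 \cdot 3 = 6$)
$h{\left(j \right)} = -6 + j^{2} - j$ ($h{\left(j \right)} = \left(j^{2} - j\right) - 6 = -6 + j^{2} - j$)
$- 9 h{\left(5 \left(-9\right) \right)} = - 9 \left(-6 + \left(5 \left(-9\right)\right)^{2} - 5 \left(-9\right)\right) = - 9 \left(-6 + \left(-45\right)^{2} - -45\right) = - 9 \left(-6 + 2025 + 45\right) = \left(-9\right) 2064 = -18576$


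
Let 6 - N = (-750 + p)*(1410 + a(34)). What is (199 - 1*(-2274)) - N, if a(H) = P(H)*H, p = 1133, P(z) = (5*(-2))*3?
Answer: 151837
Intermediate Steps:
P(z) = -30 (P(z) = -10*3 = -30)
a(H) = -30*H
N = -149364 (N = 6 - (-750 + 1133)*(1410 - 30*34) = 6 - 383*(1410 - 1020) = 6 - 383*390 = 6 - 1*149370 = 6 - 149370 = -149364)
(199 - 1*(-2274)) - N = (199 - 1*(-2274)) - 1*(-149364) = (199 + 2274) + 149364 = 2473 + 149364 = 151837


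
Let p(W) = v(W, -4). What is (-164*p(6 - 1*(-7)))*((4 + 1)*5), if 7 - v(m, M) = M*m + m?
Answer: -188600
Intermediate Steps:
v(m, M) = 7 - m - M*m (v(m, M) = 7 - (M*m + m) = 7 - (m + M*m) = 7 + (-m - M*m) = 7 - m - M*m)
p(W) = 7 + 3*W (p(W) = 7 - W - 1*(-4)*W = 7 - W + 4*W = 7 + 3*W)
(-164*p(6 - 1*(-7)))*((4 + 1)*5) = (-164*(7 + 3*(6 - 1*(-7))))*((4 + 1)*5) = (-164*(7 + 3*(6 + 7)))*(5*5) = -164*(7 + 3*13)*25 = -164*(7 + 39)*25 = -164*46*25 = -7544*25 = -188600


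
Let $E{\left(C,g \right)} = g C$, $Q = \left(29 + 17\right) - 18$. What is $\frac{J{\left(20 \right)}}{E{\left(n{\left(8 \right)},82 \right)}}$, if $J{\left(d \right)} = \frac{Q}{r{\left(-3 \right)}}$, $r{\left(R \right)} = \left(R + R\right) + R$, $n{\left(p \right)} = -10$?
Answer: $\frac{7}{1845} \approx 0.003794$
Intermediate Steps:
$Q = 28$ ($Q = 46 - 18 = 28$)
$r{\left(R \right)} = 3 R$ ($r{\left(R \right)} = 2 R + R = 3 R$)
$E{\left(C,g \right)} = C g$
$J{\left(d \right)} = - \frac{28}{9}$ ($J{\left(d \right)} = \frac{28}{3 \left(-3\right)} = \frac{28}{-9} = 28 \left(- \frac{1}{9}\right) = - \frac{28}{9}$)
$\frac{J{\left(20 \right)}}{E{\left(n{\left(8 \right)},82 \right)}} = - \frac{28}{9 \left(\left(-10\right) 82\right)} = - \frac{28}{9 \left(-820\right)} = \left(- \frac{28}{9}\right) \left(- \frac{1}{820}\right) = \frac{7}{1845}$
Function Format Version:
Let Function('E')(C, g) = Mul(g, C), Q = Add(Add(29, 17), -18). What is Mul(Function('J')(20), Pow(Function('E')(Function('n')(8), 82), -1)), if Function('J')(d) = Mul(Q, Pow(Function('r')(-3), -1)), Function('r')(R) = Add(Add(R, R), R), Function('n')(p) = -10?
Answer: Rational(7, 1845) ≈ 0.0037940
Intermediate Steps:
Q = 28 (Q = Add(46, -18) = 28)
Function('r')(R) = Mul(3, R) (Function('r')(R) = Add(Mul(2, R), R) = Mul(3, R))
Function('E')(C, g) = Mul(C, g)
Function('J')(d) = Rational(-28, 9) (Function('J')(d) = Mul(28, Pow(Mul(3, -3), -1)) = Mul(28, Pow(-9, -1)) = Mul(28, Rational(-1, 9)) = Rational(-28, 9))
Mul(Function('J')(20), Pow(Function('E')(Function('n')(8), 82), -1)) = Mul(Rational(-28, 9), Pow(Mul(-10, 82), -1)) = Mul(Rational(-28, 9), Pow(-820, -1)) = Mul(Rational(-28, 9), Rational(-1, 820)) = Rational(7, 1845)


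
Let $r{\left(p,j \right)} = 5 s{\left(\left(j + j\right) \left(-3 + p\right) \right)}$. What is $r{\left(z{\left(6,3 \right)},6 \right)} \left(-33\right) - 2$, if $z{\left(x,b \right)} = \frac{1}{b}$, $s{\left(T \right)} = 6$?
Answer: $-992$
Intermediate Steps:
$r{\left(p,j \right)} = 30$ ($r{\left(p,j \right)} = 5 \cdot 6 = 30$)
$r{\left(z{\left(6,3 \right)},6 \right)} \left(-33\right) - 2 = 30 \left(-33\right) - 2 = -990 - 2 = -992$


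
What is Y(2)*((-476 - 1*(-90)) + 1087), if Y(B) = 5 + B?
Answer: 4907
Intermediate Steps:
Y(2)*((-476 - 1*(-90)) + 1087) = (5 + 2)*((-476 - 1*(-90)) + 1087) = 7*((-476 + 90) + 1087) = 7*(-386 + 1087) = 7*701 = 4907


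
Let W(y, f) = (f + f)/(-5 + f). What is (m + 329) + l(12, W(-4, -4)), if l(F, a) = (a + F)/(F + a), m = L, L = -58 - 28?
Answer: 244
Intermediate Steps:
W(y, f) = 2*f/(-5 + f) (W(y, f) = (2*f)/(-5 + f) = 2*f/(-5 + f))
L = -86
m = -86
l(F, a) = 1 (l(F, a) = (F + a)/(F + a) = 1)
(m + 329) + l(12, W(-4, -4)) = (-86 + 329) + 1 = 243 + 1 = 244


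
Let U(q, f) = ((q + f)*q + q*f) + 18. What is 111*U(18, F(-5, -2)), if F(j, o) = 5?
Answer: 57942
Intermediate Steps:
U(q, f) = 18 + f*q + q*(f + q) (U(q, f) = ((f + q)*q + f*q) + 18 = (q*(f + q) + f*q) + 18 = (f*q + q*(f + q)) + 18 = 18 + f*q + q*(f + q))
111*U(18, F(-5, -2)) = 111*(18 + 18² + 2*5*18) = 111*(18 + 324 + 180) = 111*522 = 57942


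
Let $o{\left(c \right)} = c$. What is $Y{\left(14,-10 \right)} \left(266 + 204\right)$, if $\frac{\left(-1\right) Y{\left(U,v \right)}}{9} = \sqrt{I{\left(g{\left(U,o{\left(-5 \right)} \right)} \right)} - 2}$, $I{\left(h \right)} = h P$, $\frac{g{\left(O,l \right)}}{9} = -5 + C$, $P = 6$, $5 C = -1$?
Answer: $- 846 i \sqrt{7070} \approx - 71135.0 i$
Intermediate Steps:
$C = - \frac{1}{5}$ ($C = \frac{1}{5} \left(-1\right) = - \frac{1}{5} \approx -0.2$)
$g{\left(O,l \right)} = - \frac{234}{5}$ ($g{\left(O,l \right)} = 9 \left(-5 - \frac{1}{5}\right) = 9 \left(- \frac{26}{5}\right) = - \frac{234}{5}$)
$I{\left(h \right)} = 6 h$ ($I{\left(h \right)} = h 6 = 6 h$)
$Y{\left(U,v \right)} = - \frac{9 i \sqrt{7070}}{5}$ ($Y{\left(U,v \right)} = - 9 \sqrt{6 \left(- \frac{234}{5}\right) - 2} = - 9 \sqrt{- \frac{1404}{5} - 2} = - 9 \sqrt{- \frac{1414}{5}} = - 9 \frac{i \sqrt{7070}}{5} = - \frac{9 i \sqrt{7070}}{5}$)
$Y{\left(14,-10 \right)} \left(266 + 204\right) = - \frac{9 i \sqrt{7070}}{5} \left(266 + 204\right) = - \frac{9 i \sqrt{7070}}{5} \cdot 470 = - 846 i \sqrt{7070}$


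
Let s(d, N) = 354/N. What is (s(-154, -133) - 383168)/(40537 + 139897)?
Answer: -25480849/11998861 ≈ -2.1236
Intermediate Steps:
(s(-154, -133) - 383168)/(40537 + 139897) = (354/(-133) - 383168)/(40537 + 139897) = (354*(-1/133) - 383168)/180434 = (-354/133 - 383168)*(1/180434) = -50961698/133*1/180434 = -25480849/11998861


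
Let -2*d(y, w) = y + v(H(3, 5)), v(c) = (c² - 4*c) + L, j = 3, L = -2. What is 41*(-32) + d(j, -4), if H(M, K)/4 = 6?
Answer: -3105/2 ≈ -1552.5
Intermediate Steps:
H(M, K) = 24 (H(M, K) = 4*6 = 24)
v(c) = -2 + c² - 4*c (v(c) = (c² - 4*c) - 2 = -2 + c² - 4*c)
d(y, w) = -239 - y/2 (d(y, w) = -(y + (-2 + 24² - 4*24))/2 = -(y + (-2 + 576 - 96))/2 = -(y + 478)/2 = -(478 + y)/2 = -239 - y/2)
41*(-32) + d(j, -4) = 41*(-32) + (-239 - ½*3) = -1312 + (-239 - 3/2) = -1312 - 481/2 = -3105/2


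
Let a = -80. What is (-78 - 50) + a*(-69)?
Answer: 5392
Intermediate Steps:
(-78 - 50) + a*(-69) = (-78 - 50) - 80*(-69) = -128 + 5520 = 5392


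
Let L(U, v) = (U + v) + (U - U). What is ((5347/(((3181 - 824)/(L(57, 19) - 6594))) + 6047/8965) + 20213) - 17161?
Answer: -247941348851/21130505 ≈ -11734.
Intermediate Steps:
L(U, v) = U + v (L(U, v) = (U + v) + 0 = U + v)
((5347/(((3181 - 824)/(L(57, 19) - 6594))) + 6047/8965) + 20213) - 17161 = ((5347/(((3181 - 824)/((57 + 19) - 6594))) + 6047/8965) + 20213) - 17161 = ((5347/((2357/(76 - 6594))) + 6047*(1/8965)) + 20213) - 17161 = ((5347/((2357/(-6518))) + 6047/8965) + 20213) - 17161 = ((5347/((2357*(-1/6518))) + 6047/8965) + 20213) - 17161 = ((5347/(-2357/6518) + 6047/8965) + 20213) - 17161 = ((5347*(-6518/2357) + 6047/8965) + 20213) - 17161 = ((-34851746/2357 + 6047/8965) + 20213) - 17161 = (-312431650111/21130505 + 20213) - 17161 = 114679247454/21130505 - 17161 = -247941348851/21130505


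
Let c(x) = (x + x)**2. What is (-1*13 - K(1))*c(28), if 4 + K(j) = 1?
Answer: -31360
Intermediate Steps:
K(j) = -3 (K(j) = -4 + 1 = -3)
c(x) = 4*x**2 (c(x) = (2*x)**2 = 4*x**2)
(-1*13 - K(1))*c(28) = (-1*13 - 1*(-3))*(4*28**2) = (-13 + 3)*(4*784) = -10*3136 = -31360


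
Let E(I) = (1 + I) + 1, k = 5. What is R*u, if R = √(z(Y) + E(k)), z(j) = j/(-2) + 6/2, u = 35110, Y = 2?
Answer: 105330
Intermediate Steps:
E(I) = 2 + I
z(j) = 3 - j/2 (z(j) = j*(-½) + 6*(½) = -j/2 + 3 = 3 - j/2)
R = 3 (R = √((3 - ½*2) + (2 + 5)) = √((3 - 1) + 7) = √(2 + 7) = √9 = 3)
R*u = 3*35110 = 105330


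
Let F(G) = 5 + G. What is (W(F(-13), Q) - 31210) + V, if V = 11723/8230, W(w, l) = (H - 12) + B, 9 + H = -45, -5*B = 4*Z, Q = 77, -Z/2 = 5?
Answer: -257323917/8230 ≈ -31267.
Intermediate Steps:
Z = -10 (Z = -2*5 = -10)
B = 8 (B = -4*(-10)/5 = -⅕*(-40) = 8)
H = -54 (H = -9 - 45 = -54)
W(w, l) = -58 (W(w, l) = (-54 - 12) + 8 = -66 + 8 = -58)
V = 11723/8230 (V = 11723*(1/8230) = 11723/8230 ≈ 1.4244)
(W(F(-13), Q) - 31210) + V = (-58 - 31210) + 11723/8230 = -31268 + 11723/8230 = -257323917/8230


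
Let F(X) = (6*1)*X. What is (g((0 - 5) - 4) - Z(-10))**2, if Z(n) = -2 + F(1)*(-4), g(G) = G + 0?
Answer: 289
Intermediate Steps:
F(X) = 6*X
g(G) = G
Z(n) = -26 (Z(n) = -2 + (6*1)*(-4) = -2 + 6*(-4) = -2 - 24 = -26)
(g((0 - 5) - 4) - Z(-10))**2 = (((0 - 5) - 4) - 1*(-26))**2 = ((-5 - 4) + 26)**2 = (-9 + 26)**2 = 17**2 = 289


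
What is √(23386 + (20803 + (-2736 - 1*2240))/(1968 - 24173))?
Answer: √11530397078115/22205 ≈ 152.92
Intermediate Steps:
√(23386 + (20803 + (-2736 - 1*2240))/(1968 - 24173)) = √(23386 + (20803 + (-2736 - 2240))/(-22205)) = √(23386 + (20803 - 4976)*(-1/22205)) = √(23386 + 15827*(-1/22205)) = √(23386 - 15827/22205) = √(519270303/22205) = √11530397078115/22205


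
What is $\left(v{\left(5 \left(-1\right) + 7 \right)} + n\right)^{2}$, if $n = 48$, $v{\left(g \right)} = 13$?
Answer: $3721$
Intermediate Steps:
$\left(v{\left(5 \left(-1\right) + 7 \right)} + n\right)^{2} = \left(13 + 48\right)^{2} = 61^{2} = 3721$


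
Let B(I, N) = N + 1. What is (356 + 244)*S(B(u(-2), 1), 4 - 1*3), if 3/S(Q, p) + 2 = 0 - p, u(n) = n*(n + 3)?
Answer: -600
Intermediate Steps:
u(n) = n*(3 + n)
B(I, N) = 1 + N
S(Q, p) = 3/(-2 - p) (S(Q, p) = 3/(-2 + (0 - p)) = 3/(-2 - p))
(356 + 244)*S(B(u(-2), 1), 4 - 1*3) = (356 + 244)*(-3/(2 + (4 - 1*3))) = 600*(-3/(2 + (4 - 3))) = 600*(-3/(2 + 1)) = 600*(-3/3) = 600*(-3*1/3) = 600*(-1) = -600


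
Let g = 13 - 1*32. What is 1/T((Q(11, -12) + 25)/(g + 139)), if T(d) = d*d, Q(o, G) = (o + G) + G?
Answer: 100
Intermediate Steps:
g = -19 (g = 13 - 32 = -19)
Q(o, G) = o + 2*G (Q(o, G) = (G + o) + G = o + 2*G)
T(d) = d²
1/T((Q(11, -12) + 25)/(g + 139)) = 1/((((11 + 2*(-12)) + 25)/(-19 + 139))²) = 1/((((11 - 24) + 25)/120)²) = 1/(((-13 + 25)*(1/120))²) = 1/((12*(1/120))²) = 1/((⅒)²) = 1/(1/100) = 100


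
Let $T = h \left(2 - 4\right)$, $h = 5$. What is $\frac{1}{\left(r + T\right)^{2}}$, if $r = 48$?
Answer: $\frac{1}{1444} \approx 0.00069252$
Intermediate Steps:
$T = -10$ ($T = 5 \left(2 - 4\right) = 5 \left(-2\right) = -10$)
$\frac{1}{\left(r + T\right)^{2}} = \frac{1}{\left(48 - 10\right)^{2}} = \frac{1}{38^{2}} = \frac{1}{1444}$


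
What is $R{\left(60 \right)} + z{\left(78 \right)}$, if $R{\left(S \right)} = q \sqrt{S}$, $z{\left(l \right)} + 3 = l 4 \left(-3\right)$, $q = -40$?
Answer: $-939 - 80 \sqrt{15} \approx -1248.8$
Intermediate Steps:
$z{\left(l \right)} = -3 - 12 l$ ($z{\left(l \right)} = -3 + l 4 \left(-3\right) = -3 + 4 l \left(-3\right) = -3 - 12 l$)
$R{\left(S \right)} = - 40 \sqrt{S}$
$R{\left(60 \right)} + z{\left(78 \right)} = - 40 \sqrt{60} - 939 = - 40 \cdot 2 \sqrt{15} - 939 = - 80 \sqrt{15} - 939 = -939 - 80 \sqrt{15}$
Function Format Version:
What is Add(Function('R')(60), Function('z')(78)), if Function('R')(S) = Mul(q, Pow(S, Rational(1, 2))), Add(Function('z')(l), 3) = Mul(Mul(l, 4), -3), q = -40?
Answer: Add(-939, Mul(-80, Pow(15, Rational(1, 2)))) ≈ -1248.8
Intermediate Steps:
Function('z')(l) = Add(-3, Mul(-12, l)) (Function('z')(l) = Add(-3, Mul(Mul(l, 4), -3)) = Add(-3, Mul(Mul(4, l), -3)) = Add(-3, Mul(-12, l)))
Function('R')(S) = Mul(-40, Pow(S, Rational(1, 2)))
Add(Function('R')(60), Function('z')(78)) = Add(Mul(-40, Pow(60, Rational(1, 2))), Add(-3, Mul(-12, 78))) = Add(Mul(-40, Mul(2, Pow(15, Rational(1, 2)))), Add(-3, -936)) = Add(Mul(-80, Pow(15, Rational(1, 2))), -939) = Add(-939, Mul(-80, Pow(15, Rational(1, 2))))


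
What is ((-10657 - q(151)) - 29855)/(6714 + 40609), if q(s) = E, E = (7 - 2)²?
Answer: -40537/47323 ≈ -0.85660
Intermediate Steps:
E = 25 (E = 5² = 25)
q(s) = 25
((-10657 - q(151)) - 29855)/(6714 + 40609) = ((-10657 - 1*25) - 29855)/(6714 + 40609) = ((-10657 - 25) - 29855)/47323 = (-10682 - 29855)*(1/47323) = -40537*1/47323 = -40537/47323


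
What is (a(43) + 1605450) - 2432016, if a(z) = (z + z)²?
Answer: -819170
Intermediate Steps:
a(z) = 4*z² (a(z) = (2*z)² = 4*z²)
(a(43) + 1605450) - 2432016 = (4*43² + 1605450) - 2432016 = (4*1849 + 1605450) - 2432016 = (7396 + 1605450) - 2432016 = 1612846 - 2432016 = -819170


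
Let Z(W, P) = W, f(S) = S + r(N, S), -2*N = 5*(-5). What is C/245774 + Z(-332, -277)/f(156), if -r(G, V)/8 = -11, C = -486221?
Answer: -50058723/14992214 ≈ -3.3390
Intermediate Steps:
N = 25/2 (N = -5*(-5)/2 = -1/2*(-25) = 25/2 ≈ 12.500)
r(G, V) = 88 (r(G, V) = -8*(-11) = 88)
f(S) = 88 + S (f(S) = S + 88 = 88 + S)
C/245774 + Z(-332, -277)/f(156) = -486221/245774 - 332/(88 + 156) = -486221*1/245774 - 332/244 = -486221/245774 - 332*1/244 = -486221/245774 - 83/61 = -50058723/14992214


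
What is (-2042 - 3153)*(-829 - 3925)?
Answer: 24697030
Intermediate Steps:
(-2042 - 3153)*(-829 - 3925) = -5195*(-4754) = 24697030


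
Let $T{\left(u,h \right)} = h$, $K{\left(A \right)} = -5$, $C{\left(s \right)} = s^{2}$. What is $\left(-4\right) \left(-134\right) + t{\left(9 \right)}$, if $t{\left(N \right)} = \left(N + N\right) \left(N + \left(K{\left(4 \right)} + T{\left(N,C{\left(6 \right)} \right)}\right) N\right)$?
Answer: $5720$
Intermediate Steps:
$t{\left(N \right)} = 64 N^{2}$ ($t{\left(N \right)} = \left(N + N\right) \left(N + \left(-5 + 6^{2}\right) N\right) = 2 N \left(N + \left(-5 + 36\right) N\right) = 2 N \left(N + 31 N\right) = 2 N 32 N = 64 N^{2}$)
$\left(-4\right) \left(-134\right) + t{\left(9 \right)} = \left(-4\right) \left(-134\right) + 64 \cdot 9^{2} = 536 + 64 \cdot 81 = 536 + 5184 = 5720$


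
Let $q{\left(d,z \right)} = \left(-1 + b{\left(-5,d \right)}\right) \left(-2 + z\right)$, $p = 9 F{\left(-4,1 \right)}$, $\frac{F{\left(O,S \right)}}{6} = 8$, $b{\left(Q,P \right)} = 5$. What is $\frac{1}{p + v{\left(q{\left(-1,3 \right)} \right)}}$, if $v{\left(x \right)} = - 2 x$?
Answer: $\frac{1}{424} \approx 0.0023585$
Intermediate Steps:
$F{\left(O,S \right)} = 48$ ($F{\left(O,S \right)} = 6 \cdot 8 = 48$)
$p = 432$ ($p = 9 \cdot 48 = 432$)
$q{\left(d,z \right)} = -8 + 4 z$ ($q{\left(d,z \right)} = \left(-1 + 5\right) \left(-2 + z\right) = 4 \left(-2 + z\right) = -8 + 4 z$)
$\frac{1}{p + v{\left(q{\left(-1,3 \right)} \right)}} = \frac{1}{432 - 2 \left(-8 + 4 \cdot 3\right)} = \frac{1}{432 - 2 \left(-8 + 12\right)} = \frac{1}{432 - 8} = \frac{1}{424}$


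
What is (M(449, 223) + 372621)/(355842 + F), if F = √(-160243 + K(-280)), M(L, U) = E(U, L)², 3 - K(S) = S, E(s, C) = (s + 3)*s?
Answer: 150659412099675/21103948154 - 2540331025*I*√39990/63311844462 ≈ 7138.9 - 8.0238*I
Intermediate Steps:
E(s, C) = s*(3 + s) (E(s, C) = (3 + s)*s = s*(3 + s))
K(S) = 3 - S
M(L, U) = U²*(3 + U)² (M(L, U) = (U*(3 + U))² = U²*(3 + U)²)
F = 2*I*√39990 (F = √(-160243 + (3 - 1*(-280))) = √(-160243 + (3 + 280)) = √(-160243 + 283) = √(-159960) = 2*I*√39990 ≈ 399.95*I)
(M(449, 223) + 372621)/(355842 + F) = (223²*(3 + 223)² + 372621)/(355842 + 2*I*√39990) = (49729*226² + 372621)/(355842 + 2*I*√39990) = (49729*51076 + 372621)/(355842 + 2*I*√39990) = (2539958404 + 372621)/(355842 + 2*I*√39990) = 2540331025/(355842 + 2*I*√39990)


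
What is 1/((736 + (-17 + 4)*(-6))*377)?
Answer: 1/306878 ≈ 3.2586e-6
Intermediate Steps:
1/((736 + (-17 + 4)*(-6))*377) = 1/((736 - 13*(-6))*377) = 1/((736 + 78)*377) = 1/(814*377) = 1/306878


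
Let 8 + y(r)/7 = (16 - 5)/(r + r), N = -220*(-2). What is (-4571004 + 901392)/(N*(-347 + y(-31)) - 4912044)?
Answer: 28439493/39446806 ≈ 0.72096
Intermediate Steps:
N = 440
y(r) = -56 + 77/(2*r) (y(r) = -56 + 7*((16 - 5)/(r + r)) = -56 + 7*(11/((2*r))) = -56 + 7*(11*(1/(2*r))) = -56 + 7*(11/(2*r)) = -56 + 77/(2*r))
(-4571004 + 901392)/(N*(-347 + y(-31)) - 4912044) = (-4571004 + 901392)/(440*(-347 + (-56 + (77/2)/(-31))) - 4912044) = -3669612/(440*(-347 + (-56 + (77/2)*(-1/31))) - 4912044) = -3669612/(440*(-347 + (-56 - 77/62)) - 4912044) = -3669612/(440*(-347 - 3549/62) - 4912044) = -3669612/(440*(-25063/62) - 4912044) = -3669612/(-5513860/31 - 4912044) = -3669612/(-157787224/31) = -3669612*(-31/157787224) = 28439493/39446806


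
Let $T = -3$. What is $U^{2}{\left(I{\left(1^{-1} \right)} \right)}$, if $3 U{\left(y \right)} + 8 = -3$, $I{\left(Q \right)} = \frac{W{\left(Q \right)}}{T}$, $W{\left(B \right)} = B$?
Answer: $\frac{121}{9} \approx 13.444$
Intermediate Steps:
$I{\left(Q \right)} = - \frac{Q}{3}$ ($I{\left(Q \right)} = \frac{Q}{-3} = Q \left(- \frac{1}{3}\right) = - \frac{Q}{3}$)
$U{\left(y \right)} = - \frac{11}{3}$ ($U{\left(y \right)} = - \frac{8}{3} + \frac{1}{3} \left(-3\right) = - \frac{8}{3} - 1 = - \frac{11}{3}$)
$U^{2}{\left(I{\left(1^{-1} \right)} \right)} = \left(- \frac{11}{3}\right)^{2} = \frac{121}{9}$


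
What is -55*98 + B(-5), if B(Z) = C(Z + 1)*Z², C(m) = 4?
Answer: -5290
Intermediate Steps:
B(Z) = 4*Z²
-55*98 + B(-5) = -55*98 + 4*(-5)² = -5390 + 4*25 = -5390 + 100 = -5290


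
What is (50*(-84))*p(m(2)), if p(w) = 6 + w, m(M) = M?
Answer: -33600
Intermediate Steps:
(50*(-84))*p(m(2)) = (50*(-84))*(6 + 2) = -4200*8 = -33600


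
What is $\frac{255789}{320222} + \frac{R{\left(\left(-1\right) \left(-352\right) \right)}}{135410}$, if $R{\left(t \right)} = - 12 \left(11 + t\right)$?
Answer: $\frac{1510977339}{1970966410} \approx 0.76662$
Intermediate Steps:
$R{\left(t \right)} = -132 - 12 t$
$\frac{255789}{320222} + \frac{R{\left(\left(-1\right) \left(-352\right) \right)}}{135410} = \frac{255789}{320222} + \frac{-132 - 12 \left(\left(-1\right) \left(-352\right)\right)}{135410} = 255789 \cdot \frac{1}{320222} + \left(-132 - 4224\right) \frac{1}{135410} = \frac{255789}{320222} + \left(-132 - 4224\right) \frac{1}{135410} = \frac{255789}{320222} - \frac{198}{6155} = \frac{1510977339}{1970966410}$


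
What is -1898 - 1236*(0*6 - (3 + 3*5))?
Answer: 20350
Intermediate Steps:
-1898 - 1236*(0*6 - (3 + 3*5)) = -1898 - 1236*(0 - (3 + 15)) = -1898 - 1236*(0 - 1*18) = -1898 - 1236*(0 - 18) = -1898 - 1236*(-18) = -1898 + 22248 = 20350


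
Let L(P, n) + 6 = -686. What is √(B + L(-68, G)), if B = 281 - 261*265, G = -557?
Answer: 2*I*√17394 ≈ 263.77*I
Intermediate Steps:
L(P, n) = -692 (L(P, n) = -6 - 686 = -692)
B = -68884 (B = 281 - 69165 = -68884)
√(B + L(-68, G)) = √(-68884 - 692) = √(-69576) = 2*I*√17394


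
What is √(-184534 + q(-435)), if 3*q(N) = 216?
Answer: I*√184462 ≈ 429.49*I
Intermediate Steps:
q(N) = 72 (q(N) = (⅓)*216 = 72)
√(-184534 + q(-435)) = √(-184534 + 72) = √(-184462) = I*√184462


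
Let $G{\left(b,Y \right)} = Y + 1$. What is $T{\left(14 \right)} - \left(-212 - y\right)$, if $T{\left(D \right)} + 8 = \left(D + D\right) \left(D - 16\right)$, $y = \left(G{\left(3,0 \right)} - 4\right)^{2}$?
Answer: $157$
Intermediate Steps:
$G{\left(b,Y \right)} = 1 + Y$
$y = 9$ ($y = \left(\left(1 + 0\right) - 4\right)^{2} = \left(1 - 4\right)^{2} = \left(-3\right)^{2} = 9$)
$T{\left(D \right)} = -8 + 2 D \left(-16 + D\right)$ ($T{\left(D \right)} = -8 + \left(D + D\right) \left(D - 16\right) = -8 + 2 D \left(-16 + D\right)$)
$T{\left(14 \right)} - \left(-212 - y\right) = \left(-8 - 448 + 2 \cdot 14^{2}\right) - \left(-212 - 9\right) = \left(-8 - 448 + 2 \cdot 196\right) - \left(-212 - 9\right) = \left(-8 - 448 + 392\right) - -221 = -64 + 221 = 157$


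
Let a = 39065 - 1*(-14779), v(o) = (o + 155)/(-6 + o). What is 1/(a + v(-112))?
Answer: 118/6353549 ≈ 1.8572e-5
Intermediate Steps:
v(o) = (155 + o)/(-6 + o)
a = 53844 (a = 39065 + 14779 = 53844)
1/(a + v(-112)) = 1/(53844 + (155 - 112)/(-6 - 112)) = 1/(53844 + 43/(-118)) = 1/(53844 - 1/118*43) = 1/(53844 - 43/118) = 1/(6353549/118) = 118/6353549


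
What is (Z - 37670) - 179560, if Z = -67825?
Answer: -285055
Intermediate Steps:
(Z - 37670) - 179560 = (-67825 - 37670) - 179560 = -105495 - 179560 = -285055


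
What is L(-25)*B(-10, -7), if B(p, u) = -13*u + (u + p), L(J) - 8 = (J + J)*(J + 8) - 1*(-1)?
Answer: 63566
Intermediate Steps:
L(J) = 9 + 2*J*(8 + J) (L(J) = 8 + ((J + J)*(J + 8) - 1*(-1)) = 8 + ((2*J)*(8 + J) + 1) = 8 + (2*J*(8 + J) + 1) = 8 + (1 + 2*J*(8 + J)) = 9 + 2*J*(8 + J))
B(p, u) = p - 12*u (B(p, u) = -13*u + (p + u) = p - 12*u)
L(-25)*B(-10, -7) = (9 + 2*(-25)² + 16*(-25))*(-10 - 12*(-7)) = (9 + 2*625 - 400)*(-10 + 84) = (9 + 1250 - 400)*74 = 859*74 = 63566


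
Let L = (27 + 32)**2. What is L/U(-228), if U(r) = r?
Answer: -3481/228 ≈ -15.268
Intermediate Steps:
L = 3481 (L = 59**2 = 3481)
L/U(-228) = 3481/(-228) = 3481*(-1/228) = -3481/228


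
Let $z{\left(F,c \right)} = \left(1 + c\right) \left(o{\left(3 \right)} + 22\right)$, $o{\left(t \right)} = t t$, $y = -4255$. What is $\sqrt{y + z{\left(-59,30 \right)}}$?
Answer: $3 i \sqrt{366} \approx 57.393 i$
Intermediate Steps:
$o{\left(t \right)} = t^{2}$
$z{\left(F,c \right)} = 31 + 31 c$ ($z{\left(F,c \right)} = \left(1 + c\right) \left(3^{2} + 22\right) = \left(1 + c\right) \left(9 + 22\right) = \left(1 + c\right) 31 = 31 + 31 c$)
$\sqrt{y + z{\left(-59,30 \right)}} = \sqrt{-4255 + \left(31 + 31 \cdot 30\right)} = \sqrt{-4255 + \left(31 + 930\right)} = \sqrt{-4255 + 961} = \sqrt{-3294} = 3 i \sqrt{366}$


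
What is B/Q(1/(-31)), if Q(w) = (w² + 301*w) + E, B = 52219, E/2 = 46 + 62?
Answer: 50182459/198246 ≈ 253.13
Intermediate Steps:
E = 216 (E = 2*(46 + 62) = 2*108 = 216)
Q(w) = 216 + w² + 301*w (Q(w) = (w² + 301*w) + 216 = 216 + w² + 301*w)
B/Q(1/(-31)) = 52219/(216 + (1/(-31))² + 301/(-31)) = 52219/(216 + (-1/31)² + 301*(-1/31)) = 52219/(216 + 1/961 - 301/31) = 52219/(198246/961) = 52219*(961/198246) = 50182459/198246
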